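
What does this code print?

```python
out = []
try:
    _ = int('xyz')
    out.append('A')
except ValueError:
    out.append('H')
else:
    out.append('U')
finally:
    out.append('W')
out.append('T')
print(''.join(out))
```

Execution trace: 'H' (except ValueError) → 'W' (finally) → 'T' (after the try/except). Output: HWT

Answer: HWT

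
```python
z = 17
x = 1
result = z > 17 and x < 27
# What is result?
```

Trace:
`z = 17` → z = 17
`x = 1` → x = 1
`result = z > 17 and x < 27` → result = False
So result = False

Answer: False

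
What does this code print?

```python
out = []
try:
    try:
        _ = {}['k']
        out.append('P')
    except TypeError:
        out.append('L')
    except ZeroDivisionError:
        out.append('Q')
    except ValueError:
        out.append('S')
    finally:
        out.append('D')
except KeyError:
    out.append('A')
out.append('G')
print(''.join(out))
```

Execution trace: 'D' (finally) → 'A' (outer except KeyError) → 'G' (after the try/except). Output: DAG

Answer: DAG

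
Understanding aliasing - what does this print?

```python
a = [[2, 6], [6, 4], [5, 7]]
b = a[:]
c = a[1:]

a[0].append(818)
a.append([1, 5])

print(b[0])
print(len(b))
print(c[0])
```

Key concept: slice with nested mutation.
Step by step:
`a = [[2, 6], [6, 4], [5, 7]]` → a = [[2, 6], [6, 4], [5, 7]]
`b = a[:]` → b = [[2, 6], [6, 4], [5, 7]]
`c = a[1:]` → c = [[6, 4], [5, 7]]
`a[0].append(818)` → a = [[2, 6, 818], [6, 4], [5, 7]]; b = [[2, 6, 818], [6, 4], [5, 7]]
`a.append([1, 5])` → a = [[2, 6, 818], [6, 4], [5, 7], [1, 5]]
`print(b[0])` → prints [2, 6, 818]
`print(len(b))` → prints 3
`print(c[0])` → prints [6, 4]

Answer:
[2, 6, 818]
3
[6, 4]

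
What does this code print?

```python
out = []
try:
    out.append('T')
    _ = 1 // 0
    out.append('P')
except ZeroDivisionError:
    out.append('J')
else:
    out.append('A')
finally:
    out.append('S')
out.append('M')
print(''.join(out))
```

Execution trace: 'T' (try body) → 'J' (except ZeroDivisionError) → 'S' (finally) → 'M' (after the try/except). Output: TJSM

Answer: TJSM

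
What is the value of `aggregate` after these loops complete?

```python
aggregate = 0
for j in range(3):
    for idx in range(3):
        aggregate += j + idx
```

Sum of all j+idx for j,idx in 3x3
`aggregate` takes the values: 0 → 1 → 3 → 4 → 6 → 9 → 11 → 14 → 18

Answer: 18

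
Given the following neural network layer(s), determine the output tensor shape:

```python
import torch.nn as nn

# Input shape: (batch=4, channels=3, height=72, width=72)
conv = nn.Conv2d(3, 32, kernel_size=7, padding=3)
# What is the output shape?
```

Input: (4, 3, 72, 72) -> Output: (4, 32, 72, 72)

Answer: (4, 32, 72, 72)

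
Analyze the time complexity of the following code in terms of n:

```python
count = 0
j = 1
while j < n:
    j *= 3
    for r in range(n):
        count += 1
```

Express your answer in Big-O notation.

Each loop level contributes: log n × n. Multiplying the contributions gives O(n log n).

Answer: O(n log n)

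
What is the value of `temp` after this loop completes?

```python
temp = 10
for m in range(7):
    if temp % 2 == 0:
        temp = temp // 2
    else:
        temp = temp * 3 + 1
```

Collatz-style transformation from 10
`temp` takes the values: 10 → 5 → 16 → 8 → 4 → 2 → 1 → 4

Answer: 4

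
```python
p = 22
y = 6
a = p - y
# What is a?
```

Trace:
`p = 22` → p = 22
`y = 6` → y = 6
`a = p - y` → a = 16
So a = 16

Answer: 16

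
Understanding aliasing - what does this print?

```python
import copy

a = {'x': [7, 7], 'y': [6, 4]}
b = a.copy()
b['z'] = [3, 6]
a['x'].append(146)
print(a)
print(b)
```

Key concept: shallow copy of dict with mutable values.
Step by step:
`a = {'x': [7, 7], 'y': [6, 4]}` → a = {'x': [7, 7], 'y': [6, 4]}
`b = a.copy()` → b = {'x': [7, 7], 'y': [6, 4]}
`b['z'] = [3, 6]` → b = {'x': [7, 7], 'y': [6, 4], 'z': [3, 6]}
`a['x'].append(146)` → a = {'x': [7, 7, 146], 'y': [6, 4]}; b = {'x': [7, 7, 146], 'y': [6, 4], 'z': [3, 6]}
`print(a)` → prints {'x': [7, 7, 146], 'y': [6, 4]}
`print(b)` → prints {'x': [7, 7, 146], 'y': [6, 4], 'z': [3, 6]}

Answer:
{'x': [7, 7, 146], 'y': [6, 4]}
{'x': [7, 7, 146], 'y': [6, 4], 'z': [3, 6]}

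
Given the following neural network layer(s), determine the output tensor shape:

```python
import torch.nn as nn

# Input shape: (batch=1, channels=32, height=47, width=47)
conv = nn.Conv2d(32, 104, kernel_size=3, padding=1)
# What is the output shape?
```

Input: (1, 32, 47, 47) -> Output: (1, 104, 47, 47)

Answer: (1, 104, 47, 47)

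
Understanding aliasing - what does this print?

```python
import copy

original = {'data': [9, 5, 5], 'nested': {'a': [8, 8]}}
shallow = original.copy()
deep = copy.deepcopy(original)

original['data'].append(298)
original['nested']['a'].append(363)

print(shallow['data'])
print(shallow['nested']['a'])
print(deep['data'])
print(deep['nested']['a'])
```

Key concept: comparing shallow vs deep copy.
Step by step:
`original = {'data': [9, 5, 5], 'nested': {'a': [8, 8]}}` → original = {'data': [9, 5, 5], 'nested': {'a': [8, 8]}}
`shallow = original.copy()` → shallow = {'data': [9, 5, 5], 'nested': {'a': [8, 8]}}
`deep = copy.deepcopy(original)` → deep = {'data': [9, 5, 5], 'nested': {'a': [8, 8]}}
`original['data'].append(298)` → original = {'data': [9, 5, 5, 298], 'nested': {'a': [8, 8]}}; shallow = {'data': [9, 5, 5, 298], 'nested': {'a': [8, 8]}}
`original['nested']['a'].append(363)` → original = {'data': [9, 5, 5, 298], 'nested': {'a': [8, 8, 363]}}; shallow = {'data': [9, 5, 5, 298], 'nested': {'a': [8, 8, 363]}}
`print(shallow['data'])` → prints [9, 5, 5, 298]
`print(shallow['nested']['a'])` → prints [8, 8, 363]
`print(deep['data'])` → prints [9, 5, 5]
`print(deep['nested']['a'])` → prints [8, 8]

Answer:
[9, 5, 5, 298]
[8, 8, 363]
[9, 5, 5]
[8, 8]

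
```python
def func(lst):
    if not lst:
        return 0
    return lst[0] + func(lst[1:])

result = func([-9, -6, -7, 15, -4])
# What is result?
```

(-9) + (-6) + (-7) + 15 + (-4) + 0 = -11

Answer: -11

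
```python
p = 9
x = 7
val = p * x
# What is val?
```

Trace:
`p = 9` → p = 9
`x = 7` → x = 7
`val = p * x` → val = 63
So val = 63

Answer: 63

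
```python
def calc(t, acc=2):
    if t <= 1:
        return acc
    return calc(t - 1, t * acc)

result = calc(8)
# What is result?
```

Accumulator trace (n, acc): (8, 2) -> (7, 16) -> (6, 112) -> (5, 672) -> (4, 3360) -> (3, 13440) -> (2, 40320) -> (1, 80640) -> return 80640

Answer: 80640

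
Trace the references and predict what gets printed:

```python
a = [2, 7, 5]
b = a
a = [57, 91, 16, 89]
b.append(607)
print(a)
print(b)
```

Key concept: rebinding vs mutation: a is rebound to a new list, b still points at the original.
Step by step:
`a = [2, 7, 5]` → a = [2, 7, 5]
`b = a` → b = [2, 7, 5] (same object as a)
`a = [57, 91, 16, 89]` → a = [57, 91, 16, 89]
`b.append(607)` → b = [2, 7, 5, 607]
`print(a)` → prints [57, 91, 16, 89]
`print(b)` → prints [2, 7, 5, 607]

Answer:
[57, 91, 16, 89]
[2, 7, 5, 607]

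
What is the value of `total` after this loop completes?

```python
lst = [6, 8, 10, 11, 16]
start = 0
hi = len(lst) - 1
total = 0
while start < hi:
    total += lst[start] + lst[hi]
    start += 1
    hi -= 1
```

Sum of pairs from ends
`total` takes the values: 0 → 22 → 41

Answer: 41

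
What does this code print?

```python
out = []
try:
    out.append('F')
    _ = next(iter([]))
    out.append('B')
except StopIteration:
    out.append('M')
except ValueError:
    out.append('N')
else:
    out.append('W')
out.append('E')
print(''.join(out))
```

Execution trace: 'F' (try body) → 'M' (except StopIteration) → 'E' (after the try/except). Output: FME

Answer: FME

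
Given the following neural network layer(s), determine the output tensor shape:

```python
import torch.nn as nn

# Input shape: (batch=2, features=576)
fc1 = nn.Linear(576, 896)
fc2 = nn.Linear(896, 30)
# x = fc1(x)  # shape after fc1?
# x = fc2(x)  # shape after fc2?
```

Input: (2, 576) -> after fc1: (2, 896) -> Output: (2, 30)

Answer: (2, 30)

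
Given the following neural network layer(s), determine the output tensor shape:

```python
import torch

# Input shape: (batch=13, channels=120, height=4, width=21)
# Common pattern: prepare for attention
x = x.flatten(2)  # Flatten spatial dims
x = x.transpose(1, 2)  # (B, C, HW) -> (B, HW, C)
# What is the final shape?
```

Input: (13, 120, 4, 21) -> after flatten(2): (13, 120, 84) -> Output: (13, 84, 120)

Answer: (13, 84, 120)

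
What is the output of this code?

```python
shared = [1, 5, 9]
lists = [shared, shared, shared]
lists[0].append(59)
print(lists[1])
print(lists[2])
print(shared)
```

Key concept: list of same reference.
Step by step:
`shared = [1, 5, 9]` → shared = [1, 5, 9]
`lists = [shared, shared, shared]` → lists = [[1, 5, 9], [1, 5, 9], [1, 5, 9]]
`lists[0].append(59)` → shared = [1, 5, 9, 59]; lists = [[1, 5, 9, 59], [1, 5, 9, 59], [1, 5, 9, 59]]
`print(lists[1])` → prints [1, 5, 9, 59]
`print(lists[2])` → prints [1, 5, 9, 59]
`print(shared)` → prints [1, 5, 9, 59]

Answer:
[1, 5, 9, 59]
[1, 5, 9, 59]
[1, 5, 9, 59]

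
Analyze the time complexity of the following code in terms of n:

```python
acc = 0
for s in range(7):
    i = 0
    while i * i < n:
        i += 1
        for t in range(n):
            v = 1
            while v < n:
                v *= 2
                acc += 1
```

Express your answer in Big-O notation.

Each loop level contributes: 1 × √n × n × log n. Multiplying the contributions gives O(n√n log n).

Answer: O(n√n log n)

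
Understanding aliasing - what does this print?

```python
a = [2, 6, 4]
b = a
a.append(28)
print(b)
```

Key concept: basic list aliasing.
Step by step:
`a = [2, 6, 4]` → a = [2, 6, 4]
`b = a` → b = [2, 6, 4] (same object as a)
`a.append(28)` → a = [2, 6, 4, 28] (same object as b); b = [2, 6, 4, 28] (same object as a)
`print(b)` → prints [2, 6, 4, 28]

Answer: [2, 6, 4, 28]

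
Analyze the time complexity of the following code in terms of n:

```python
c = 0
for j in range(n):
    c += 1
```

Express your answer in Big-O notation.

Each loop level contributes: n. Multiplying the contributions gives O(n).

Answer: O(n)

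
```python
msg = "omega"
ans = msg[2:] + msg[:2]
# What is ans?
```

Trace:
`msg = "omega"` → msg = 'omega'
`ans = msg[2:] + msg[:2]` → ans = 'egaom'
So ans = 'egaom'

Answer: 'egaom'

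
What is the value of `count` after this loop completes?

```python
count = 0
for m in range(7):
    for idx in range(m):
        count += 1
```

Triangle number: 0+1+2+...+6
`count` takes the values: 0 → 1 → 2 → 3 → 4 → 5 → 6 → 7 → 8 → 9 → 10 → 11 → 12 → 13 → 14 → 15 → 16 → 17 → 18 → 19 → 20 → 21

Answer: 21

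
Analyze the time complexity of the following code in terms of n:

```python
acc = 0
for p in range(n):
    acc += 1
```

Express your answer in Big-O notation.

Each loop level contributes: n. Multiplying the contributions gives O(n).

Answer: O(n)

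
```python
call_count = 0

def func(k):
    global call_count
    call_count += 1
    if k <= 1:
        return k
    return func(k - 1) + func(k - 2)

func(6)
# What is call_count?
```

Calls(k) = 1 + Calls(k-1) + Calls(k-2); Calls(0)=Calls(1)=1. For k=6 this gives 25.

Answer: 25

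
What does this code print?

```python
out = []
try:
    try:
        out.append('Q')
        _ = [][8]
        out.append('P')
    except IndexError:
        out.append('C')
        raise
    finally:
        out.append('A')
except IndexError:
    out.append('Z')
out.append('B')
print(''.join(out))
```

Execution trace: 'Q' (inner try body) → 'C' (inner except IndexError) → 'A' (inner finally) → 'Z' (outer except IndexError) → 'B' (after the try/except). Output: QCAZB

Answer: QCAZB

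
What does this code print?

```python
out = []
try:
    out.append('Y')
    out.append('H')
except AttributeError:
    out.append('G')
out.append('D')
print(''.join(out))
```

Execution trace: 'Y' (try body) → 'H' (try body, no exception) → 'D' (after the try/except). Output: YHD

Answer: YHD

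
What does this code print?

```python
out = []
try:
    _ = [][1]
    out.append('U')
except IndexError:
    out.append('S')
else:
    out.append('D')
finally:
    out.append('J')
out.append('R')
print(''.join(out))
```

Execution trace: 'S' (except IndexError) → 'J' (finally) → 'R' (after the try/except). Output: SJR

Answer: SJR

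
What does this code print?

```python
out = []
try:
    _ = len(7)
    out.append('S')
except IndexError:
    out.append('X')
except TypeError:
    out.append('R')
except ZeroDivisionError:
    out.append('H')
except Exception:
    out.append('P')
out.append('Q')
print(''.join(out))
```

Execution trace: 'R' (except TypeError) → 'Q' (after the try/except). Output: RQ

Answer: RQ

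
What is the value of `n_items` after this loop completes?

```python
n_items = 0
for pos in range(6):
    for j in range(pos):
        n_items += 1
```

Triangle number: 0+1+2+...+5
`n_items` takes the values: 0 → 1 → 2 → 3 → 4 → 5 → 6 → 7 → 8 → 9 → 10 → 11 → 12 → 13 → 14 → 15

Answer: 15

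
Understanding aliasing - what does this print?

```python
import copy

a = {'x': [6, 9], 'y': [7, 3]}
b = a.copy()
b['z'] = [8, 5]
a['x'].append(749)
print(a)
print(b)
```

Key concept: shallow copy of dict with mutable values.
Step by step:
`a = {'x': [6, 9], 'y': [7, 3]}` → a = {'x': [6, 9], 'y': [7, 3]}
`b = a.copy()` → b = {'x': [6, 9], 'y': [7, 3]}
`b['z'] = [8, 5]` → b = {'x': [6, 9], 'y': [7, 3], 'z': [8, 5]}
`a['x'].append(749)` → a = {'x': [6, 9, 749], 'y': [7, 3]}; b = {'x': [6, 9, 749], 'y': [7, 3], 'z': [8, 5]}
`print(a)` → prints {'x': [6, 9, 749], 'y': [7, 3]}
`print(b)` → prints {'x': [6, 9, 749], 'y': [7, 3], 'z': [8, 5]}

Answer:
{'x': [6, 9, 749], 'y': [7, 3]}
{'x': [6, 9, 749], 'y': [7, 3], 'z': [8, 5]}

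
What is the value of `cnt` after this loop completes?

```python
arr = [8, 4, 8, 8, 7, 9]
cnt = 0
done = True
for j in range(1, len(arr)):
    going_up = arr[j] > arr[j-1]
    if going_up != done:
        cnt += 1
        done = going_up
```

Count direction changes in [8, 4, 8, 8, 7, 9]
`cnt` takes the values: 0 → 1 → 2 → 3 → 4

Answer: 4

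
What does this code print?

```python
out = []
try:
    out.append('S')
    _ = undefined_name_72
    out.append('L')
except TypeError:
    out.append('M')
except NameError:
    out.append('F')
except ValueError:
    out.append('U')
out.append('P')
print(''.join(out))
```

Execution trace: 'S' (try body) → 'F' (except NameError) → 'P' (after the try/except). Output: SFP

Answer: SFP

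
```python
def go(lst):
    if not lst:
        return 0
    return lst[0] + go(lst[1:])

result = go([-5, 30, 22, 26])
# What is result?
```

(-5) + 30 + 22 + 26 + 0 = 73

Answer: 73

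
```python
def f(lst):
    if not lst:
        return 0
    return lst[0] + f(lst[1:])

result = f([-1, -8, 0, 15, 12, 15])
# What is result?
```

(-1) + (-8) + 0 + 15 + 12 + 15 + 0 = 33

Answer: 33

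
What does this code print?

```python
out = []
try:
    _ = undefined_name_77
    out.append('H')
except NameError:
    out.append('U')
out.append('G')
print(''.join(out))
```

Execution trace: 'U' (except NameError) → 'G' (after the try/except). Output: UG

Answer: UG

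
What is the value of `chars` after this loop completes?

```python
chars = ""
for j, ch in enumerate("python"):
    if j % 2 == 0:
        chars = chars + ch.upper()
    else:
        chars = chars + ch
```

Uppercase even positions in 'python'
`chars` takes the values: "" → "P" → "Py" → "PyT" → "PyTh" → "PyThO" → "PyThOn"

Answer: "PyThOn"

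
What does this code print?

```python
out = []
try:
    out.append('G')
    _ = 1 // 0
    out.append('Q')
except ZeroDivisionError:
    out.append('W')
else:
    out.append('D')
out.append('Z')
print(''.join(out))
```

Execution trace: 'G' (try body) → 'W' (except ZeroDivisionError) → 'Z' (after the try/except). Output: GWZ

Answer: GWZ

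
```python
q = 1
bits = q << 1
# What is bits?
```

Trace:
`q = 1` → q = 1
`bits = q << 1` → bits = 2
So bits = 2

Answer: 2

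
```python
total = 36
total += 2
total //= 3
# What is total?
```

Trace:
`total = 36` → total = 36
`total += 2` → total = 38
`total //= 3` → total = 12
So total = 12

Answer: 12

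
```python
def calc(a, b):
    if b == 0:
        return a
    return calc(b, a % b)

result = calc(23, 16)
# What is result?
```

calc(23, 16) -> calc(16, 7) -> calc(7, 2) -> calc(2, 1) -> calc(1, 0) -> 1

Answer: 1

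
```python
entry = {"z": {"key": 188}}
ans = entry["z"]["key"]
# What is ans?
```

Trace:
`entry = {"z": {"key": 188}}` → entry = {'z': {'key': 188}}
`ans = entry["z"]["key"]` → ans = 188
So ans = 188

Answer: 188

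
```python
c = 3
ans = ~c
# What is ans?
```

Trace:
`c = 3` → c = 3
`ans = ~c` → ans = -4
So ans = -4

Answer: -4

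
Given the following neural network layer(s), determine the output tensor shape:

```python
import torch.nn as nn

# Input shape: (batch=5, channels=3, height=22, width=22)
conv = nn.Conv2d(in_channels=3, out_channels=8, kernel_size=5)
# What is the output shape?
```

Input: (5, 3, 22, 22) -> Output: (5, 8, 18, 18)

Answer: (5, 8, 18, 18)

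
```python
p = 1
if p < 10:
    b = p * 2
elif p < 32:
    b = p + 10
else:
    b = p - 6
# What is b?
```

Trace:
`p = 1` → p = 1
`if p < 10: ...` → p < 10 is True → b = 2
So b = 2

Answer: 2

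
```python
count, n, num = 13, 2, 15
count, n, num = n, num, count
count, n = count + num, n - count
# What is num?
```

Trace:
`count, n, num = 13, 2, 15` → count = 13; n = 2; num = 15
`count, n, num = n, num, count` → count = 2; n = 15; num = 13
`count, n = count + num, n - count` → count = 15; n = 13
So num = 13

Answer: 13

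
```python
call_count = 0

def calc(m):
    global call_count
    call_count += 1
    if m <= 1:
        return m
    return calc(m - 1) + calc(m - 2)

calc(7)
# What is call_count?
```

Calls(m) = 1 + Calls(m-1) + Calls(m-2); Calls(0)=Calls(1)=1. For m=7 this gives 41.

Answer: 41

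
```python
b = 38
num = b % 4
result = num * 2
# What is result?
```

Trace:
`b = 38` → b = 38
`num = b % 4` → num = 2
`result = num * 2` → result = 4
So result = 4

Answer: 4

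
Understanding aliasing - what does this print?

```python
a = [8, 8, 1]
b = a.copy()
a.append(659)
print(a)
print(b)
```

Key concept: list.copy() creates independent copy.
Step by step:
`a = [8, 8, 1]` → a = [8, 8, 1]
`b = a.copy()` → b = [8, 8, 1]
`a.append(659)` → a = [8, 8, 1, 659]
`print(a)` → prints [8, 8, 1, 659]
`print(b)` → prints [8, 8, 1]

Answer:
[8, 8, 1, 659]
[8, 8, 1]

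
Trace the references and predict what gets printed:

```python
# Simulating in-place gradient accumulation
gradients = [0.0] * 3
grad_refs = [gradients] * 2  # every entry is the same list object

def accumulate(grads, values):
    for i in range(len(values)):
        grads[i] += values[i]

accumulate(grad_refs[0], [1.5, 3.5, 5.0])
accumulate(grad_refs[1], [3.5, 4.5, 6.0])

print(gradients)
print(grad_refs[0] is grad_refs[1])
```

Key concept: gradient accumulation aliasing.
Step by step:
`gradients = [0.0] * 3` → gradients = [0.0, 0.0, 0.0]
`grad_refs = [gradients] * 2` → grad_refs = [[0.0, 0.0, 0.0], [0.0, 0.0, 0.0]]
`accumulate(grad_refs[0], [1.5, 3.5, 5.0])` → gradients = [1.5, 3.5, 5.0]; grad_refs = [[1.5, 3.5, 5.0], [1.5, 3.5, 5.0]]
`accumulate(grad_refs[1], [3.5, 4.5, 6.0])` → gradients = [5.0, 8.0, 11.0]; grad_refs = [[5.0, 8.0, 11.0], [5.0, 8.0, 11.0]]
`print(gradients)` → prints [5.0, 8.0, 11.0]
`print(grad_refs[0] is grad_refs[1])` → prints True

Answer:
[5.0, 8.0, 11.0]
True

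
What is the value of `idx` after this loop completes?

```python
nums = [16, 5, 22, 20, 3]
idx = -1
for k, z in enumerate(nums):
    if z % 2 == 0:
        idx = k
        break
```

First even number index in [16, 5, 22, 20, 3]
`idx` takes the values: -1 → 0

Answer: 0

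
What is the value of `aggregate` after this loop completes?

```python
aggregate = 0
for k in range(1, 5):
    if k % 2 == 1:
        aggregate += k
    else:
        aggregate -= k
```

Add odd, subtract even
`aggregate` takes the values: 0 → 1 → -1 → 2 → -2

Answer: -2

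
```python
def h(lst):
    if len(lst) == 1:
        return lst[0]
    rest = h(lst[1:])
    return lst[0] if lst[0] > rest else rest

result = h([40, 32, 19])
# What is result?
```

Recursive max over [40, 32, 19] = 40

Answer: 40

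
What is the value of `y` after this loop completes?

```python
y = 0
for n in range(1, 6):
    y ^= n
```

XOR of 1 to 5
`y` takes the values: 0 → 1 → 3 → 0 → 4 → 1

Answer: 1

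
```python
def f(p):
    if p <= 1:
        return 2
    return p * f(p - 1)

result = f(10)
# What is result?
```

f(10) = 10 * 9 * 8 * 7 * 6 * 5 * 4 * 3 * 2 * 2 = 7257600

Answer: 7257600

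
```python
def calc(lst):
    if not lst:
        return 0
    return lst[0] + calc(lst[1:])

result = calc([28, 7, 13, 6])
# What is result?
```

28 + 7 + 13 + 6 + 0 = 54

Answer: 54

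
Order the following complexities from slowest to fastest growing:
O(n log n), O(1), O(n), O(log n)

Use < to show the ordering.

Ordered by growth rate: O(1) < O(log n) < O(n) < O(n log n)

Answer: O(1) < O(log n) < O(n) < O(n log n)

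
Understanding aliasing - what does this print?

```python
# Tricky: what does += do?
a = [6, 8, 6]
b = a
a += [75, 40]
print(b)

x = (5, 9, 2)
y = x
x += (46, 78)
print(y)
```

Key concept: += behavior differs for mutable vs immutable.
Step by step:
`a = [6, 8, 6]` → a = [6, 8, 6]
`b = a` → b = [6, 8, 6] (same object as a)
`a += [75, 40]` → a = [6, 8, 6, 75, 40] (same object as b); b = [6, 8, 6, 75, 40] (same object as a)
`print(b)` → prints [6, 8, 6, 75, 40]
`x = (5, 9, 2)` → x = (5, 9, 2)
`y = x` → y = (5, 9, 2)
`x += (46, 78)` → x = (5, 9, 2, 46, 78)
`print(y)` → prints (5, 9, 2)

Answer:
[6, 8, 6, 75, 40]
(5, 9, 2)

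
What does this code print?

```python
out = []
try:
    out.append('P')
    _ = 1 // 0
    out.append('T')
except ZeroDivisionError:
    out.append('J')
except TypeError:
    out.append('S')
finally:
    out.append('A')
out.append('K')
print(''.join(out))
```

Execution trace: 'P' (try body) → 'J' (except ZeroDivisionError) → 'A' (finally) → 'K' (after the try/except). Output: PJAK

Answer: PJAK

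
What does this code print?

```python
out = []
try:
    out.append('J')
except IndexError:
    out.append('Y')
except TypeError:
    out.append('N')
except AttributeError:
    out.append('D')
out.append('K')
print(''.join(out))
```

Execution trace: 'J' (try body, no exception) → 'K' (after the try/except). Output: JK

Answer: JK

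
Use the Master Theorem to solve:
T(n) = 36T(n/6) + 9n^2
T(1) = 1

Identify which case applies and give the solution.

a=36, b=6, f(n)=9n^2. log_6(36) = 2. Since c=2 = 2, Case 2 applies: T(n) = Θ(n^log_b(a) · log n) = O(n^2 log n).

Answer: O(n^2 log n) - Case 2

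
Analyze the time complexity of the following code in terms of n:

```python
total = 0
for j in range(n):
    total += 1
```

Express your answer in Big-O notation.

Each loop level contributes: n. Multiplying the contributions gives O(n).

Answer: O(n)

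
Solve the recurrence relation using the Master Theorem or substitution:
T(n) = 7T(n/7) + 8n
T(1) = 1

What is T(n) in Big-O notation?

By Master Theorem: a=7, b=7, f(n)=8n. Since log_7(7) = 1 and f(n) = Θ(n^1), Case 2 applies. T(n) = O(n log n).

Answer: O(n log n)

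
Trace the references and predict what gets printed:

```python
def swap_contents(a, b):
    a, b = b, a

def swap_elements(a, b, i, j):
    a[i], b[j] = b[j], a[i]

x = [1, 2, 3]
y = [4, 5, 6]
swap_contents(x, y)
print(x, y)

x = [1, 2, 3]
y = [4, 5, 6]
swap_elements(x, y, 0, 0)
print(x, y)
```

Key concept: parameter rebinding vs mutation.
Step by step:
`x = [1, 2, 3]` → x = [1, 2, 3]
`y = [4, 5, 6]` → y = [4, 5, 6]
`swap_contents(x, y)` → no visible change to tracked variables
`print(x, y)` → prints [1, 2, 3] [4, 5, 6]
`x = [1, 2, 3]` → x = [1, 2, 3]
`y = [4, 5, 6]` → y = [4, 5, 6]
`swap_elements(x, y, 0, 0)` → x = [4, 2, 3]; y = [1, 5, 6]
`print(x, y)` → prints [4, 2, 3] [1, 5, 6]

Answer:
[1, 2, 3] [4, 5, 6]
[4, 2, 3] [1, 5, 6]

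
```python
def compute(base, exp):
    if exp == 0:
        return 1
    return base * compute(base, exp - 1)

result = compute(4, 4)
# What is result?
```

compute(4, 4) = 4 * 4 * 4 * 4 = 256

Answer: 256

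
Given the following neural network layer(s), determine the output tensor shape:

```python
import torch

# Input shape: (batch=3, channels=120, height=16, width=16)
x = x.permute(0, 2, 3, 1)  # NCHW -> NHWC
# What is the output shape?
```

Input: (3, 120, 16, 16) -> Output: (3, 16, 16, 120)

Answer: (3, 16, 16, 120)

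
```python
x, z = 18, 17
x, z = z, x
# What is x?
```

Trace:
`x, z = 18, 17` → x = 18; z = 17
`x, z = z, x` → x = 17; z = 18
So x = 17

Answer: 17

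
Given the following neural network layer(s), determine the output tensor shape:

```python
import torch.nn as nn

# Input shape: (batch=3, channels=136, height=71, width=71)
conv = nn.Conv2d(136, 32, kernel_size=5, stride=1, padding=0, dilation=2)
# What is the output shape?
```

Input: (3, 136, 71, 71) -> Output: (3, 32, 63, 63)

Answer: (3, 32, 63, 63)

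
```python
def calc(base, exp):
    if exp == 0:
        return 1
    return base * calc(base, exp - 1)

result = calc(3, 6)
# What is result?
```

calc(3, 6) = 3 * 3 * 3 * 3 * 3 * 3 = 729

Answer: 729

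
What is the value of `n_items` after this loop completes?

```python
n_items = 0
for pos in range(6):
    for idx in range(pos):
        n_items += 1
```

Triangle number: 0+1+2+...+5
`n_items` takes the values: 0 → 1 → 2 → 3 → 4 → 5 → 6 → 7 → 8 → 9 → 10 → 11 → 12 → 13 → 14 → 15

Answer: 15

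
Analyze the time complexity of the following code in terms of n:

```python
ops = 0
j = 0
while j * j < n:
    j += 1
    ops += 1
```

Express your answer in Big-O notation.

Each loop level contributes: √n. Multiplying the contributions gives O(√n).

Answer: O(√n)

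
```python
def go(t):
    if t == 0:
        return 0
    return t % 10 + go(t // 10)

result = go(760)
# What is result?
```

Sum of digits of 760: 0 + 6 + 7 = 13

Answer: 13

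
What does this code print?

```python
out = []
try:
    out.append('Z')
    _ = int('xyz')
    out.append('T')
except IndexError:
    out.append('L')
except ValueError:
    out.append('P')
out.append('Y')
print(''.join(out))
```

Execution trace: 'Z' (try body) → 'P' (except ValueError) → 'Y' (after the try/except). Output: ZPY

Answer: ZPY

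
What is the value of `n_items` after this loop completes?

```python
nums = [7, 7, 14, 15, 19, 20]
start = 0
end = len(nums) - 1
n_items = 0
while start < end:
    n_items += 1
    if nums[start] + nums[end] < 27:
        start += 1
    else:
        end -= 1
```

Steps to find pair summing to 27
`n_items` takes the values: 0 → 1 → 2 → 3 → 4 → 5

Answer: 5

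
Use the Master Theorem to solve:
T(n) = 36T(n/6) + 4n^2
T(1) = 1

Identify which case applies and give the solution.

a=36, b=6, f(n)=4n^2. log_6(36) = 2. Since c=2 = 2, Case 2 applies: T(n) = Θ(n^log_b(a) · log n) = O(n^2 log n).

Answer: O(n^2 log n) - Case 2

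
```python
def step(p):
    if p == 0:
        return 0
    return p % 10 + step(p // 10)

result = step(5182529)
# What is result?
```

Sum of digits of 5182529: 9 + 2 + 5 + 2 + 8 + 1 + 5 = 32

Answer: 32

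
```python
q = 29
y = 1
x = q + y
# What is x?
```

Trace:
`q = 29` → q = 29
`y = 1` → y = 1
`x = q + y` → x = 30
So x = 30

Answer: 30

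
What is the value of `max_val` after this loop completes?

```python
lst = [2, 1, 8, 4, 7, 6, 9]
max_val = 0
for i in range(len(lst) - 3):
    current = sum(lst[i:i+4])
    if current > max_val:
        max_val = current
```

Max sum of 4-element window in [2, 1, 8, 4, 7, 6, 9]
`max_val` takes the values: 0 → 15 → 20 → 25 → 26

Answer: 26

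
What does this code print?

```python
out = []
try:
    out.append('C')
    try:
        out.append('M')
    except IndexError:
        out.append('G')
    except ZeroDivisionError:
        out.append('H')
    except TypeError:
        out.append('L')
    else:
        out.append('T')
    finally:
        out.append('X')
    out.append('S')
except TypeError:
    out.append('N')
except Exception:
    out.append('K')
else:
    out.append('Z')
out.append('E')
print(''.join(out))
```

Execution trace: 'C' (try body) → 'M' (inner try body, no exception) → 'T' (inner else) → 'X' (inner finally) → 'S' (try body, no exception) → 'Z' (else) → 'E' (after the try/except). Output: CMTXSZE

Answer: CMTXSZE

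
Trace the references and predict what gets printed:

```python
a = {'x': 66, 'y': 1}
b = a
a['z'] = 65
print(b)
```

Key concept: dict aliasing.
Step by step:
`a = {'x': 66, 'y': 1}` → a = {'x': 66, 'y': 1}
`b = a` → b = {'x': 66, 'y': 1} (same object as a)
`a['z'] = 65` → a = {'x': 66, 'y': 1, 'z': 65} (same object as b); b = {'x': 66, 'y': 1, 'z': 65} (same object as a)
`print(b)` → prints {'x': 66, 'y': 1, 'z': 65}

Answer: {'x': 66, 'y': 1, 'z': 65}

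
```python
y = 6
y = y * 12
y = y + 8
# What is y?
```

Trace:
`y = 6` → y = 6
`y = y * 12` → y = 72
`y = y + 8` → y = 80
So y = 80

Answer: 80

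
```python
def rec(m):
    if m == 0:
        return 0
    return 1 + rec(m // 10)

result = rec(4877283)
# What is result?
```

Count of digits of 4877283: 7

Answer: 7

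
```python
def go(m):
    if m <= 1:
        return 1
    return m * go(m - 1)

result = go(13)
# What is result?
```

go(13) = 13 * 12 * 11 * 10 * 9 * 8 * 7 * 6 * 5 * 4 * 3 * 2 * 1 = 6227020800

Answer: 6227020800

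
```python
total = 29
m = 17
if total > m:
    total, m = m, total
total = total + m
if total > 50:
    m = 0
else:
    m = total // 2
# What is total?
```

Trace:
`total = 29` → total = 29
`m = 17` → m = 17
`if total > m: ...` → total > m is True → total = 17; m = 29
`total = total + m` → total = 46
`if total > 50: ...` → total > 50 is False, take else branch → m = 23
So total = 46

Answer: 46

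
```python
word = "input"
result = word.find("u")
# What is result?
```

Trace:
`word = "input"` → word = 'input'
`result = word.find("u")` → result = 3
So result = 3

Answer: 3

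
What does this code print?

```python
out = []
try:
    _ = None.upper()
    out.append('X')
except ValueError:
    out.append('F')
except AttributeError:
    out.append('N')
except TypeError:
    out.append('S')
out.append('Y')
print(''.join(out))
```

Execution trace: 'N' (except AttributeError) → 'Y' (after the try/except). Output: NY

Answer: NY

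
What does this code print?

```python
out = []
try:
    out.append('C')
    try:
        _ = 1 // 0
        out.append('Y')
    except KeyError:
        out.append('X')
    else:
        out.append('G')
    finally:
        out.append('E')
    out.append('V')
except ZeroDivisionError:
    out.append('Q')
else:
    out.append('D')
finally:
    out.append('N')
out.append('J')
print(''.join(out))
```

Execution trace: 'C' (try body) → 'E' (inner finally) → 'Q' (except ZeroDivisionError) → 'N' (finally) → 'J' (after the try/except). Output: CEQNJ

Answer: CEQNJ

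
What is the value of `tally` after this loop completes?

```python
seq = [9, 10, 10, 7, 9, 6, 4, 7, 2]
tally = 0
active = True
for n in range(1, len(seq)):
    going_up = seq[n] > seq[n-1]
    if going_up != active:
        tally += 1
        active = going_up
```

Count direction changes in [9, 10, 10, 7, 9, 6, 4, 7, 2]
`tally` takes the values: 0 → 1 → 2 → 3 → 4 → 5

Answer: 5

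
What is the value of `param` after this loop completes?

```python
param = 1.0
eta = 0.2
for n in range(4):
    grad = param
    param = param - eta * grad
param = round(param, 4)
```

Gradient descent: w = 1.0 * (1 - 0.2)^4
`param` takes the values: 1.0 → 0.8 → 0.64 → 0.512 → 0.4096

Answer: 0.4096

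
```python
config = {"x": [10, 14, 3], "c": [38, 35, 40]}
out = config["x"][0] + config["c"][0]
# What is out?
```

Trace:
`config = {"x": [10, 14, 3], "c": [38, 35, 40]}` → config = {'x': [10, 14, 3], 'c': [38, 35, 40]}
`out = config["x"][0] + config["c"][0]` → out = 48
So out = 48

Answer: 48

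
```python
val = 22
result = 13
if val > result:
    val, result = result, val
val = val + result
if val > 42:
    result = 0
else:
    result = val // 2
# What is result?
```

Trace:
`val = 22` → val = 22
`result = 13` → result = 13
`if val > result: ...` → val > result is True → val = 13; result = 22
`val = val + result` → val = 35
`if val > 42: ...` → val > 42 is False, take else branch → result = 17
So result = 17

Answer: 17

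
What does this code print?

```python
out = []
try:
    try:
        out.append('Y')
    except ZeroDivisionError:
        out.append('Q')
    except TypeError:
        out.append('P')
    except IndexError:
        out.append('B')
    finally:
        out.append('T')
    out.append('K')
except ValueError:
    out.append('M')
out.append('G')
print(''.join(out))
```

Execution trace: 'Y' (inner try body, no exception) → 'T' (inner finally) → 'K' (try body, no exception) → 'G' (after the try/except). Output: YTKG

Answer: YTKG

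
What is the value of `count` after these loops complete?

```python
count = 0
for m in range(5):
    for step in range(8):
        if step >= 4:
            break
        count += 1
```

Inner breaks at 4, outer runs 5 times
`count` takes the values: 0 → 1 → 2 → 3 → 4 → 5 → 6 → 7 → 8 → 9 → 10 → 11 → 12 → 13 → 14 → 15 → 16 → 17 → 18 → 19 → 20

Answer: 20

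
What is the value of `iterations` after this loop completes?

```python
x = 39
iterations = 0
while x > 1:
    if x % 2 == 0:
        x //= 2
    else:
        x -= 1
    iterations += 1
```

Steps to reduce 39 to 1
`iterations` takes the values: 0 → 1 → 2 → 3 → 4 → 5 → 6 → 7 → 8

Answer: 8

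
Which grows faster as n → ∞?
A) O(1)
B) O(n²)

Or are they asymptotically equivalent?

O(1) vs O(n²): Higher order terms dominate.

Answer: B) O(n²) grows faster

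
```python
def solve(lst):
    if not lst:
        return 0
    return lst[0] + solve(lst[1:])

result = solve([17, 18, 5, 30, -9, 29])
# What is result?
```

17 + 18 + 5 + 30 + (-9) + 29 + 0 = 90

Answer: 90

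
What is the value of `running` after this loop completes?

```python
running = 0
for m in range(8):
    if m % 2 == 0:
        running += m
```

Sum of even numbers 0 to 7
`running` takes the values: 0 → 2 → 6 → 12

Answer: 12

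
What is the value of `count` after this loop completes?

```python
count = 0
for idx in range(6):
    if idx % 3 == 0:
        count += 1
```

Count numbers divisible by 3 in range(6)
`count` takes the values: 0 → 1 → 2

Answer: 2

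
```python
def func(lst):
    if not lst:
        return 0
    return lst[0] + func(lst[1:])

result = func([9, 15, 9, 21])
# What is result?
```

9 + 15 + 9 + 21 + 0 = 54

Answer: 54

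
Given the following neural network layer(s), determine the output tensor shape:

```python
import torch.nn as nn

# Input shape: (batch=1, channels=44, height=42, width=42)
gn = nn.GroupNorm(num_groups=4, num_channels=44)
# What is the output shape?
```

Input: (1, 44, 42, 42) -> Output: (1, 44, 42, 42)

Answer: (1, 44, 42, 42)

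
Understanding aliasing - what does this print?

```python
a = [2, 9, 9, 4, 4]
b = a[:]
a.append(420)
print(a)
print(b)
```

Key concept: slice [:] creates copy.
Step by step:
`a = [2, 9, 9, 4, 4]` → a = [2, 9, 9, 4, 4]
`b = a[:]` → b = [2, 9, 9, 4, 4]
`a.append(420)` → a = [2, 9, 9, 4, 4, 420]
`print(a)` → prints [2, 9, 9, 4, 4, 420]
`print(b)` → prints [2, 9, 9, 4, 4]

Answer:
[2, 9, 9, 4, 4, 420]
[2, 9, 9, 4, 4]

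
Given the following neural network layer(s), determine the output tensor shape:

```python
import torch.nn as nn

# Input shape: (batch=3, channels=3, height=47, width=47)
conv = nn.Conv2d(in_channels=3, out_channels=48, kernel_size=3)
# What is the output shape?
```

Input: (3, 3, 47, 47) -> Output: (3, 48, 45, 45)

Answer: (3, 48, 45, 45)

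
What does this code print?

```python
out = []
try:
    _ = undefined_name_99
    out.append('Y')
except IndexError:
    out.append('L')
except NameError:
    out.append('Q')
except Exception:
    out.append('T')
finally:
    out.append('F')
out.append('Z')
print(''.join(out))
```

Execution trace: 'Q' (except NameError) → 'F' (finally) → 'Z' (after the try/except). Output: QFZ

Answer: QFZ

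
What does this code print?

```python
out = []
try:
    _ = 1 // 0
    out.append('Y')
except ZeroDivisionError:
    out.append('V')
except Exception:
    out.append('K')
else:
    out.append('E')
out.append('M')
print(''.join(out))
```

Execution trace: 'V' (except ZeroDivisionError) → 'M' (after the try/except). Output: VM

Answer: VM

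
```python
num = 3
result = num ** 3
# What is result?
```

Trace:
`num = 3` → num = 3
`result = num ** 3` → result = 27
So result = 27

Answer: 27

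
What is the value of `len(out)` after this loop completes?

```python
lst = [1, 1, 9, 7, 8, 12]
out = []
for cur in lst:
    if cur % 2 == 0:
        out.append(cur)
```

Count even numbers in [1, 1, 9, 7, 8, 12]
`out` takes the values: [] → [8] → [8, 12]
So `len(out)` = 2

Answer: 2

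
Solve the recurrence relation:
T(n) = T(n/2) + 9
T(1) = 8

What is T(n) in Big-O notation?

Each step divides n by 2 and adds 9. After log_2(n) steps we reach T(1)=8. So T(n) = 9·log_2(n) + 8 = O(log n).

Answer: O(log n)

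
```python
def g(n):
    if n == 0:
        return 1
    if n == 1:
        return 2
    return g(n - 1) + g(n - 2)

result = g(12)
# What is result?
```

Build up from base cases: g(0)=1, g(1)=2, g(2)=3, g(3)=5, g(4)=8, g(5)=13, g(6)=21, ..., g(12)=377

Answer: 377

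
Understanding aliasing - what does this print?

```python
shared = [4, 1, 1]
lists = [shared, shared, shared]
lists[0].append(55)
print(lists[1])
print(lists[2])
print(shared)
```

Key concept: list of same reference.
Step by step:
`shared = [4, 1, 1]` → shared = [4, 1, 1]
`lists = [shared, shared, shared]` → lists = [[4, 1, 1], [4, 1, 1], [4, 1, 1]]
`lists[0].append(55)` → shared = [4, 1, 1, 55]; lists = [[4, 1, 1, 55], [4, 1, 1, 55], [4, 1, 1, 55]]
`print(lists[1])` → prints [4, 1, 1, 55]
`print(lists[2])` → prints [4, 1, 1, 55]
`print(shared)` → prints [4, 1, 1, 55]

Answer:
[4, 1, 1, 55]
[4, 1, 1, 55]
[4, 1, 1, 55]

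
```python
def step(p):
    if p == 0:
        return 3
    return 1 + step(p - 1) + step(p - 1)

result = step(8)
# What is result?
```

step(p) = 1 + 2·step(p-1), step(0)=3. Closed form: (3+1)·2^8 - 1 = 1023.

Answer: 1023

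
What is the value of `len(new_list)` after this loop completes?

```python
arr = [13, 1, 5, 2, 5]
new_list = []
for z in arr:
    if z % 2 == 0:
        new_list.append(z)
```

Count even numbers in [13, 1, 5, 2, 5]
`new_list` takes the values: [] → [2]
So `len(new_list)` = 1

Answer: 1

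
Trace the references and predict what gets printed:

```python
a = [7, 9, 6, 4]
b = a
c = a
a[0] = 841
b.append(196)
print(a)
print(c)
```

Key concept: multiple aliases.
Step by step:
`a = [7, 9, 6, 4]` → a = [7, 9, 6, 4]
`b = a` → b = [7, 9, 6, 4] (same object as a)
`c = a` → c = [7, 9, 6, 4] (same object as a, b)
`a[0] = 841` → a = [841, 9, 6, 4] (same object as b, c); b = [841, 9, 6, 4] (same object as a, c); c = [841, 9, 6, 4] (same object as a, b)
`b.append(196)` → a = [841, 9, 6, 4, 196] (same object as b, c); b = [841, 9, 6, 4, 196] (same object as a, c); c = [841, 9, 6, 4, 196] (same object as a, b)
`print(a)` → prints [841, 9, 6, 4, 196]
`print(c)` → prints [841, 9, 6, 4, 196]

Answer:
[841, 9, 6, 4, 196]
[841, 9, 6, 4, 196]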